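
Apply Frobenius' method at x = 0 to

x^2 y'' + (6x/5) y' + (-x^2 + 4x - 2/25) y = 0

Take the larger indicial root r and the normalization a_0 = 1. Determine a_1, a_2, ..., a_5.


Write in Frobenius form y'' + (p(x)/x) y' + (q(x)/x^2) y = 0:
  p(x) = 6/5,  q(x) = -x^2 + 4x - 2/25.
Indicial equation: r(r-1) + (6/5) r + (-2/25) = 0 -> roots r_1 = 1/5, r_2 = -2/5.
Take r = r_1 = 1/5. Let y(x) = x^r sum_{n>=0} a_n x^n with a_0 = 1.
Substitute y = x^r sum a_n x^n and match x^{r+n}. The recurrence is
  D(n) a_n + 4 a_{n-1} - 1 a_{n-2} = 0,  where D(n) = (r+n)(r+n-1) + (6/5)(r+n) + (-2/25).
  a_n = [-4 a_{n-1} + 1 a_{n-2}] / D(n).
Since the indicial polynomial factors as (r - r_1)(r - r_2), D(n) = (r_1 + n - r_1)(r_1 + n - r_2) = n(n + 3/5).
Evaluating step by step (a_0 = 1):
  n = 1: D(1) = 1(1 + 3/5) = 8/5; numerator = -4(1) = -4; a_1 = (-4)/(8/5) = -5/2
  n = 2: D(2) = 2(2 + 3/5) = 26/5; numerator = -4(-5/2) + 1(1) = 11; a_2 = (11)/(26/5) = 55/26
  n = 3: D(3) = 3(3 + 3/5) = 54/5; numerator = -4(55/26) + 1(-5/2) = -285/26; a_3 = (-285/26)/(54/5) = -475/468
  n = 4: D(4) = 4(4 + 3/5) = 92/5; numerator = -4(-475/468) + 1(55/26) = 1445/234; a_4 = (1445/234)/(92/5) = 7225/21528
  n = 5: D(5) = 5(5 + 3/5) = 28; numerator = -4(7225/21528) + 1(-475/468) = -25375/10764; a_5 = (-25375/10764)/(28) = -3625/43056

r = 1/5; a_0 = 1; a_1 = -5/2; a_2 = 55/26; a_3 = -475/468; a_4 = 7225/21528; a_5 = -3625/43056


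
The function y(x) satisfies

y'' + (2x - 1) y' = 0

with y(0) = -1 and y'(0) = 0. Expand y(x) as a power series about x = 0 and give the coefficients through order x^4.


Ansatz: y(x) = sum_{n>=0} a_n x^n, so y'(x) = sum_{n>=1} n a_n x^(n-1) and y''(x) = sum_{n>=2} n(n-1) a_n x^(n-2).
Substitute into P(x) y'' + Q(x) y' + R(x) y = 0 with P(x) = 1, Q(x) = 2x - 1, R(x) = 0, and match powers of x.
Initial conditions: a_0 = -1, a_1 = 0.
Setting the coefficient of each power of x to zero and solving order by order (substituting the coefficients already found):
  x^0: 2 a_2 - a_1 = 0  ->  2 a_2 = a_1 = 0  ->  a_2 = 0
  x^1: 6 a_3 - 2 a_2 + 2 a_1 = 0  ->  6 a_3 = 2 a_2 - 2 a_1 = 0  ->  a_3 = 0
  x^2: 12 a_4 - 3 a_3 + 4 a_2 = 0  ->  12 a_4 = 3 a_3 - 4 a_2 = 0  ->  a_4 = 0
Truncated series: y(x) = -1 + O(x^5).

a_0 = -1; a_1 = 0; a_2 = 0; a_3 = 0; a_4 = 0


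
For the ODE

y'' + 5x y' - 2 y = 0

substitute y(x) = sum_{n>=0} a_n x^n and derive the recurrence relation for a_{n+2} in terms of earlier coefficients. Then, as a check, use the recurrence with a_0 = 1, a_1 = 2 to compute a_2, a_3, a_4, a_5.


Substitute y = sum_n a_n x^n.
y''(x) has coefficient (n+2)(n+1) a_{n+2} at x^n;
5 x y'(x) has coefficient 5 n a_n at x^n (shift);
-2 y(x) has coefficient -2 a_n at x^n.
Matching x^n: (n+2)(n+1) a_{n+2} + (5n - 2) a_n = 0.
Thus a_{n+2} = (-5n + 2) / ((n+1)(n+2)) * a_n.

Check with a_0 = 1, a_1 = 2 (apply the recurrence for n = 0, 1, 2, 3): a_0 = 1, a_1 = 2, a_2 = 1, a_3 = -1, a_4 = -2/3, a_5 = 13/20.

a_(n+2) = (-5n + 2) / ((n+1)(n+2)) * a_n; check: a_0 = 1, a_1 = 2, a_2 = 1, a_3 = -1, a_4 = -2/3, a_5 = 13/20


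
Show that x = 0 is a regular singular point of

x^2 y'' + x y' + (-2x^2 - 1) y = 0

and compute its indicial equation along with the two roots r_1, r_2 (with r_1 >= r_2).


Divide by x^2 to reach normal form y'' + P_1(x) y' + P_2(x) y = 0 with P_1(x) = 1/x and P_2(x) = -2 - 1/x^2.
x = 0 is a singular point because the y'-coefficient 1/x has a pole at x = 0 and the y-coefficient -2 - 1/x^2 has a pole at x = 0.
It is a regular singular point because x P_1(x) = p(x) = 1 and x^2 P_2(x) = q(x) = -2x^2 - 1 are polynomials, hence analytic at x = 0.
p(0) = 1,  q(0) = -1.
Indicial equation: r(r-1) + p(0) r + q(0) = 0, i.e. r^2 + (p(0) - 1) r + q(0) = 0, i.e. r^2 - 1 = 0.
Discriminant: (0)^2 - 4(-1) = 4, so r = (0 ± 2)/2.
Solving: r_1 = 1, r_2 = -1.

indicial: r^2 - 1 = 0; roots r_1 = 1, r_2 = -1


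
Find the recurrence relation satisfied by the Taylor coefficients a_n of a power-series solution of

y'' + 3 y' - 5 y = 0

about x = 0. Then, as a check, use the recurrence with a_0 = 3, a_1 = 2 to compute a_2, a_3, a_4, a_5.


Substitute y = sum_n a_n x^n.
y''(x) has coefficient (n+2)(n+1) a_{n+2} at x^n;
3 y'(x) has coefficient 3 (n+1) a_{n+1} at x^n;
-5 y(x) has coefficient -5 a_n at x^n.
Matching x^n: (n+2)(n+1) a_{n+2} + 3 (n+1) a_{n+1} - 5 a_n = 0.
Thus a_{n+2} = [-3 (n+1) a_{n+1} + 5 a_n] / ((n+1)(n+2)).

Check with a_0 = 3, a_1 = 2 (apply the recurrence for n = 0, 1, 2, 3): a_0 = 3, a_1 = 2, a_2 = 9/2, a_3 = -17/6, a_4 = 4, a_5 = -373/120.

a_(n+2) = [-3 (n+1) a_(n+1) + 5 a_n] / ((n+1)(n+2)); check: a_0 = 3, a_1 = 2, a_2 = 9/2, a_3 = -17/6, a_4 = 4, a_5 = -373/120


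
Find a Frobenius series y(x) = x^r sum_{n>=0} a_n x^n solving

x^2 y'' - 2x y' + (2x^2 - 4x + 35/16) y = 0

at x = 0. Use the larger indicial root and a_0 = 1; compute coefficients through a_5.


Write in Frobenius form y'' + (p(x)/x) y' + (q(x)/x^2) y = 0:
  p(x) = -2,  q(x) = 2x^2 - 4x + 35/16.
Indicial equation: r(r-1) + (-2) r + (35/16) = 0 -> roots r_1 = 7/4, r_2 = 5/4.
Take r = r_1 = 7/4. Let y(x) = x^r sum_{n>=0} a_n x^n with a_0 = 1.
Substitute y = x^r sum a_n x^n and match x^{r+n}. The recurrence is
  D(n) a_n - 4 a_{n-1} + 2 a_{n-2} = 0,  where D(n) = (r+n)(r+n-1) + (-2)(r+n) + (35/16).
  a_n = [4 a_{n-1} - 2 a_{n-2}] / D(n).
Since the indicial polynomial factors as (r - r_1)(r - r_2), D(n) = (r_1 + n - r_1)(r_1 + n - r_2) = n(n + 1/2).
Evaluating step by step (a_0 = 1):
  n = 1: D(1) = 1(1 + 1/2) = 3/2; numerator = 4(1) = 4; a_1 = (4)/(3/2) = 8/3
  n = 2: D(2) = 2(2 + 1/2) = 5; numerator = 4(8/3) - 2(1) = 26/3; a_2 = (26/3)/(5) = 26/15
  n = 3: D(3) = 3(3 + 1/2) = 21/2; numerator = 4(26/15) - 2(8/3) = 8/5; a_3 = (8/5)/(21/2) = 16/105
  n = 4: D(4) = 4(4 + 1/2) = 18; numerator = 4(16/105) - 2(26/15) = -20/7; a_4 = (-20/7)/(18) = -10/63
  n = 5: D(5) = 5(5 + 1/2) = 55/2; numerator = 4(-10/63) - 2(16/105) = -296/315; a_5 = (-296/315)/(55/2) = -592/17325

r = 7/4; a_0 = 1; a_1 = 8/3; a_2 = 26/15; a_3 = 16/105; a_4 = -10/63; a_5 = -592/17325


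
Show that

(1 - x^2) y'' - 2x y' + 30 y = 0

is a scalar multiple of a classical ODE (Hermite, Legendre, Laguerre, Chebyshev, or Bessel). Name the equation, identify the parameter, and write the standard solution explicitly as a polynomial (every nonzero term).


The equation is already in a standard form:  (1 - x^2) y'' - 2x y' + 30 y = 0.
This matches the Legendre equation (1 - x^2) y'' - 2x y' + n(n+1) y = 0 (note the -2x y' term) with n(n+1) = 30, so n = 5; the polynomial solution is P_5(x).
With y = sum_k a_k x^k, matching x^k gives (k+2)(k+1) a_{k+2} = [k(k+1) - n(n+1)] a_k = (k - 5)(k + 6) a_k. The right side vanishes at k = 5, so the series with the parity of 5 terminates at degree 5.
Standard normalization (P_n(1) = 1): leading coefficient (2n)!/(2^n (n!)^2) = 3628800/(32*14400) = 63/8, so a_5 = 63/8. Work downward with a_k = (k+1)(k+2) a_{k+2} / ((k - 5)(k + 6)):
  a_3 = (4)(5)(63/8) / ((3 - 5)(3 + 6)) = (315/2)/(-18) = -35/4
  a_1 = (2)(3)(-35/4) / ((1 - 5)(1 + 6)) = (-105/2)/(-28) = 15/8
Hence P_5(x) = 63 x^5/8 - 35 x^3/4 + 15 x/8.

P_5(x); series = 63 x^5/8 - 35 x^3/4 + 15 x/8


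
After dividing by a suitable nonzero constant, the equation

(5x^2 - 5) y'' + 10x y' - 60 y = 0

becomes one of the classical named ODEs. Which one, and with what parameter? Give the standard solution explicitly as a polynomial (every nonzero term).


All three coefficients share the factor -5; dividing through by -5 gives  (1 - x^2) y'' - 2x y' + 12 y = 0.
This matches the Legendre equation (1 - x^2) y'' - 2x y' + n(n+1) y = 0 (note the -2x y' term) with n(n+1) = 12, so n = 3; the polynomial solution is P_3(x).
With y = sum_k a_k x^k, matching x^k gives (k+2)(k+1) a_{k+2} = [k(k+1) - n(n+1)] a_k = (k - 3)(k + 4) a_k. The right side vanishes at k = 3, so the series with the parity of 3 terminates at degree 3.
Standard normalization (P_n(1) = 1): leading coefficient (2n)!/(2^n (n!)^2) = 720/(8*36) = 5/2, so a_3 = 5/2. Work downward with a_k = (k+1)(k+2) a_{k+2} / ((k - 3)(k + 4)):
  a_1 = (2)(3)(5/2) / ((1 - 3)(1 + 4)) = 15/(-10) = -3/2
Hence P_3(x) = 5 x^3/2 - 3 x/2.

P_3(x); series = 5 x^3/2 - 3 x/2


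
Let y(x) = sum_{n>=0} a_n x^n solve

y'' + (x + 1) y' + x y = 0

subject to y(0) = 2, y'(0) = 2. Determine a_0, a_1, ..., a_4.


Ansatz: y(x) = sum_{n>=0} a_n x^n, so y'(x) = sum_{n>=1} n a_n x^(n-1) and y''(x) = sum_{n>=2} n(n-1) a_n x^(n-2).
Substitute into P(x) y'' + Q(x) y' + R(x) y = 0 with P(x) = 1, Q(x) = x + 1, R(x) = x, and match powers of x.
Initial conditions: a_0 = 2, a_1 = 2.
Setting the coefficient of each power of x to zero and solving order by order (substituting the coefficients already found):
  x^0: 2 a_2 + a_1 = 0  ->  2 a_2 = -a_1 = -2  ->  a_2 = -1
  x^1: 6 a_3 + 2 a_2 + a_1 + a_0 = 0  ->  6 a_3 = -2 a_2 - a_1 - a_0 = -2  ->  a_3 = -1/3
  x^2: 12 a_4 + 3 a_3 + 2 a_2 + a_1 = 0  ->  12 a_4 = -3 a_3 - 2 a_2 - a_1 = 1  ->  a_4 = 1/12
Truncated series: y(x) = 2 + 2 x - x^2 - (1/3) x^3 + (1/12) x^4 + O(x^5).

a_0 = 2; a_1 = 2; a_2 = -1; a_3 = -1/3; a_4 = 1/12


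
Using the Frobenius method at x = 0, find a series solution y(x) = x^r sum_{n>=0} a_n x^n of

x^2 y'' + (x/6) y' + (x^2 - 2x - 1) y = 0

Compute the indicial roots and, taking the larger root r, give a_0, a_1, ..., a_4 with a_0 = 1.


Write in Frobenius form y'' + (p(x)/x) y' + (q(x)/x^2) y = 0:
  p(x) = 1/6,  q(x) = x^2 - 2x - 1.
Indicial equation: r(r-1) + (1/6) r + (-1) = 0 -> roots r_1 = 3/2, r_2 = -2/3.
Take r = r_1 = 3/2. Let y(x) = x^r sum_{n>=0} a_n x^n with a_0 = 1.
Substitute y = x^r sum a_n x^n and match x^{r+n}. The recurrence is
  D(n) a_n - 2 a_{n-1} + 1 a_{n-2} = 0,  where D(n) = (r+n)(r+n-1) + (1/6)(r+n) + (-1).
  a_n = [2 a_{n-1} - 1 a_{n-2}] / D(n).
Since the indicial polynomial factors as (r - r_1)(r - r_2), D(n) = (r_1 + n - r_1)(r_1 + n - r_2) = n(n + 13/6).
Evaluating step by step (a_0 = 1):
  n = 1: D(1) = 1(1 + 13/6) = 19/6; numerator = 2(1) = 2; a_1 = (2)/(19/6) = 12/19
  n = 2: D(2) = 2(2 + 13/6) = 25/3; numerator = 2(12/19) - 1(1) = 5/19; a_2 = (5/19)/(25/3) = 3/95
  n = 3: D(3) = 3(3 + 13/6) = 31/2; numerator = 2(3/95) - 1(12/19) = -54/95; a_3 = (-54/95)/(31/2) = -108/2945
  n = 4: D(4) = 4(4 + 13/6) = 74/3; numerator = 2(-108/2945) - 1(3/95) = -309/2945; a_4 = (-309/2945)/(74/3) = -927/217930

r = 3/2; a_0 = 1; a_1 = 12/19; a_2 = 3/95; a_3 = -108/2945; a_4 = -927/217930


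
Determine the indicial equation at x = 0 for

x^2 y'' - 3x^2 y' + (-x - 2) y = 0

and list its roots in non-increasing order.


Divide by x^2 to reach normal form y'' + P_1(x) y' + P_2(x) y = 0 with P_1(x) = -3 and P_2(x) = -1/x - 2/x^2.
x = 0 is a singular point because the y-coefficient -1/x - 2/x^2 has a pole at x = 0.
It is a regular singular point because x P_1(x) = p(x) = -3x and x^2 P_2(x) = q(x) = -x - 2 are polynomials, hence analytic at x = 0.
p(0) = 0,  q(0) = -2.
Indicial equation: r(r-1) + p(0) r + q(0) = 0, i.e. r^2 + (p(0) - 1) r + q(0) = 0, i.e. r^2 - 1 r - 2 = 0.
Discriminant: (-1)^2 - 4(-2) = 9, so r = (1 ± 3)/2.
Solving: r_1 = 2, r_2 = -1.

indicial: r^2 - 1 r - 2 = 0; roots r_1 = 2, r_2 = -1


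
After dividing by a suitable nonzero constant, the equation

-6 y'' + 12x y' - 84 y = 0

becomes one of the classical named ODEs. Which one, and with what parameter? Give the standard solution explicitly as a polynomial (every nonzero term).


All three coefficients share the factor -6; dividing through by -6 gives  y'' - 2x y' + 14 y = 0.
This matches the Hermite equation y'' - 2x y' + 2n y = 0 with 2n = 14, so n = 7; the polynomial solution is H_7(x).
With y = sum_k a_k x^k, matching x^k gives (k+2)(k+1) a_{k+2} = 2(k - n) a_k = 2(k - 7) a_k. The right side vanishes at k = 7, so the series with the parity of 7 terminates at degree 7.
Standard normalization: leading coefficient of H_n is 2^n, so a_7 = 2^7 = 128. Work downward with a_k = (k+1)(k+2) a_{k+2} / (2(k - n)):
  a_5 = (6)(7)(128) / (2(5 - 7)) = 5376/(-4) = -1344
  a_3 = (4)(5)(-1344) / (2(3 - 7)) = -26880/(-8) = 3360
  a_1 = (2)(3)(3360) / (2(1 - 7)) = 20160/(-12) = -1680
Hence H_7(x) = 128 x^7 - 1344 x^5 + 3360 x^3 - 1680 x.

H_7(x); series = 128 x^7 - 1344 x^5 + 3360 x^3 - 1680 x


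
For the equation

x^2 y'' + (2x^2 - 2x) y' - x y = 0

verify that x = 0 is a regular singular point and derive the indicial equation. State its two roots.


Divide by x^2 to reach normal form y'' + P_1(x) y' + P_2(x) y = 0 with P_1(x) = 2 - 2/x and P_2(x) = -1/x.
x = 0 is a singular point because the y'-coefficient 2 - 2/x has a pole at x = 0 and the y-coefficient -1/x has a pole at x = 0.
It is a regular singular point because x P_1(x) = p(x) = 2x - 2 and x^2 P_2(x) = q(x) = -x are polynomials, hence analytic at x = 0.
p(0) = -2,  q(0) = 0.
Indicial equation: r(r-1) + p(0) r + q(0) = 0, i.e. r^2 + (p(0) - 1) r + q(0) = 0, i.e. r^2 - 3 r = 0.
Discriminant: (-3)^2 - 4(0) = 9, so r = (3 ± 3)/2.
Solving: r_1 = 3, r_2 = 0.

indicial: r^2 - 3 r = 0; roots r_1 = 3, r_2 = 0


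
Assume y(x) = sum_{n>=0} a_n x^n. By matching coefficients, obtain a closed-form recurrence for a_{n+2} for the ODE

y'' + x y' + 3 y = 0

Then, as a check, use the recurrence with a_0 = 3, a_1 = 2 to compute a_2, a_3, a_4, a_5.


Substitute y = sum_n a_n x^n.
y''(x) has coefficient (n+2)(n+1) a_{n+2} at x^n;
x y'(x) has coefficient n a_n at x^n (shift);
3 y(x) has coefficient 3 a_n at x^n.
Matching x^n: (n+2)(n+1) a_{n+2} + (n + 3) a_n = 0.
Thus a_{n+2} = (-n - 3) / ((n+1)(n+2)) * a_n.

Check with a_0 = 3, a_1 = 2 (apply the recurrence for n = 0, 1, 2, 3): a_0 = 3, a_1 = 2, a_2 = -9/2, a_3 = -4/3, a_4 = 15/8, a_5 = 2/5.

a_(n+2) = (-n - 3) / ((n+1)(n+2)) * a_n; check: a_0 = 3, a_1 = 2, a_2 = -9/2, a_3 = -4/3, a_4 = 15/8, a_5 = 2/5


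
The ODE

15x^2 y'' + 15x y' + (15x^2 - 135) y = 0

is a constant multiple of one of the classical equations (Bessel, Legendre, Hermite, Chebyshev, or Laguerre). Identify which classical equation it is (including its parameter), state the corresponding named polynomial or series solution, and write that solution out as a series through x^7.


All three coefficients share the factor 15; dividing through by 15 gives  x^2 y'' + x y' + (x^2 - 9) y = 0.
This matches the Bessel equation x^2 y'' + x y' + (x^2 - nu^2) y = 0 with nu^2 = 9, so nu = 3; the solution bounded at x = 0 is J_3(x).
Frobenius at x = 0: indicial roots ±nu; for r = nu the recurrence k(k + 2nu) c_k = -c_{k-2} gives the standard series J_nu(x) = sum_{k>=0} (-1)^k / (k! (k+nu)!) (x/2)^(2k+nu). Evaluate the first 3 terms:
  k = 0: (-1)^0 / (0! * 3! * 2^3) x^3 = 1/(1*6*8) x^3 = (1/48) x^3
  k = 1: (-1)^1 / (1! * 4! * 2^5) x^5 = -1/(1*24*32) x^5 = (-1/768) x^5
  k = 2: (-1)^2 / (2! * 5! * 2^7) x^7 = 1/(2*120*128) x^7 = (1/30720) x^7
Hence J_3(x) = x^7/30720 - x^5/768 + x^3/48 + ....

J_3(x); series = x^7/30720 - x^5/768 + x^3/48


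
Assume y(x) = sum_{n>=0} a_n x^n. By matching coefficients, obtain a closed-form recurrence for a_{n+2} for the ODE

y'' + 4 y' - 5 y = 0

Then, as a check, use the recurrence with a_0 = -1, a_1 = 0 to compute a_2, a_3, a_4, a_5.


Substitute y = sum_n a_n x^n.
y''(x) has coefficient (n+2)(n+1) a_{n+2} at x^n;
4 y'(x) has coefficient 4 (n+1) a_{n+1} at x^n;
-5 y(x) has coefficient -5 a_n at x^n.
Matching x^n: (n+2)(n+1) a_{n+2} + 4 (n+1) a_{n+1} - 5 a_n = 0.
Thus a_{n+2} = [-4 (n+1) a_{n+1} + 5 a_n] / ((n+1)(n+2)).

Check with a_0 = -1, a_1 = 0 (apply the recurrence for n = 0, 1, 2, 3): a_0 = -1, a_1 = 0, a_2 = -5/2, a_3 = 10/3, a_4 = -35/8, a_5 = 13/3.

a_(n+2) = [-4 (n+1) a_(n+1) + 5 a_n] / ((n+1)(n+2)); check: a_0 = -1, a_1 = 0, a_2 = -5/2, a_3 = 10/3, a_4 = -35/8, a_5 = 13/3


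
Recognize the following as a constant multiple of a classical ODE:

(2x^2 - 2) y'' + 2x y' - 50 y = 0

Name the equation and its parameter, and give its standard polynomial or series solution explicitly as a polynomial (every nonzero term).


All three coefficients share the factor -2; dividing through by -2 gives  (1 - x^2) y'' - x y' + 25 y = 0.
This matches the Chebyshev equation (1 - x^2) y'' - x y' + n^2 y = 0 (note the -x y' term, not -2x y') with n^2 = 25, so n = 5; the polynomial solution is T_5(x).
With y = sum_k a_k x^k, matching x^k gives (k+2)(k+1) a_{k+2} = (k^2 - n^2) a_k = (k - 5)(k + 5) a_k. The right side vanishes at k = 5, so the series with the parity of 5 terminates at degree 5.
Standard normalization: leading coefficient of T_n is 2^(n-1), so a_5 = 2^4 = 16. Work downward with a_k = (k+1)(k+2) a_{k+2} / ((k - 5)(k + 5)):
  a_3 = (4)(5)(16) / ((3 - 5)(3 + 5)) = 320/(-16) = -20
  a_1 = (2)(3)(-20) / ((1 - 5)(1 + 5)) = -120/(-24) = 5
Hence T_5(x) = 16 x^5 - 20 x^3 + 5 x.

T_5(x); series = 16 x^5 - 20 x^3 + 5 x


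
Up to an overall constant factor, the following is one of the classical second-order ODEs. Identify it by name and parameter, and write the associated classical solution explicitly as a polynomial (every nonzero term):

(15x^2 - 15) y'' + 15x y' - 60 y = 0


All three coefficients share the factor -15; dividing through by -15 gives  (1 - x^2) y'' - x y' + 4 y = 0.
This matches the Chebyshev equation (1 - x^2) y'' - x y' + n^2 y = 0 (note the -x y' term, not -2x y') with n^2 = 4, so n = 2; the polynomial solution is T_2(x).
With y = sum_k a_k x^k, matching x^k gives (k+2)(k+1) a_{k+2} = (k^2 - n^2) a_k = (k - 2)(k + 2) a_k. The right side vanishes at k = 2, so the series with the parity of 2 terminates at degree 2.
Standard normalization: leading coefficient of T_n is 2^(n-1), so a_2 = 2^1 = 2. Work downward with a_k = (k+1)(k+2) a_{k+2} / ((k - 2)(k + 2)):
  a_0 = (1)(2)(2) / ((0 - 2)(0 + 2)) = 4/(-4) = -1
Hence T_2(x) = 2 x^2 - 1.

T_2(x); series = 2 x^2 - 1


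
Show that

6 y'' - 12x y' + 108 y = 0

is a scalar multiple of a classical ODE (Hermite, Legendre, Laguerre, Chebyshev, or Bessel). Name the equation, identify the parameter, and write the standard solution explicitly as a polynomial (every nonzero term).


All three coefficients share the factor 6; dividing through by 6 gives  y'' - 2x y' + 18 y = 0.
This matches the Hermite equation y'' - 2x y' + 2n y = 0 with 2n = 18, so n = 9; the polynomial solution is H_9(x).
With y = sum_k a_k x^k, matching x^k gives (k+2)(k+1) a_{k+2} = 2(k - n) a_k = 2(k - 9) a_k. The right side vanishes at k = 9, so the series with the parity of 9 terminates at degree 9.
Standard normalization: leading coefficient of H_n is 2^n, so a_9 = 2^9 = 512. Work downward with a_k = (k+1)(k+2) a_{k+2} / (2(k - n)):
  a_7 = (8)(9)(512) / (2(7 - 9)) = 36864/(-4) = -9216
  a_5 = (6)(7)(-9216) / (2(5 - 9)) = -387072/(-8) = 48384
  a_3 = (4)(5)(48384) / (2(3 - 9)) = 967680/(-12) = -80640
  a_1 = (2)(3)(-80640) / (2(1 - 9)) = -483840/(-16) = 30240
Hence H_9(x) = 512 x^9 - 9216 x^7 + 48384 x^5 - 80640 x^3 + 30240 x.

H_9(x); series = 512 x^9 - 9216 x^7 + 48384 x^5 - 80640 x^3 + 30240 x


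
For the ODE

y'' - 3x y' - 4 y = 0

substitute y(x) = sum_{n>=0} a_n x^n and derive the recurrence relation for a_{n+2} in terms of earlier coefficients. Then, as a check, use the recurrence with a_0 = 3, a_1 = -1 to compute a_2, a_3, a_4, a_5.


Substitute y = sum_n a_n x^n.
y''(x) has coefficient (n+2)(n+1) a_{n+2} at x^n;
-3 x y'(x) has coefficient -3 n a_n at x^n (shift);
-4 y(x) has coefficient -4 a_n at x^n.
Matching x^n: (n+2)(n+1) a_{n+2} + (-3n - 4) a_n = 0.
Thus a_{n+2} = (3n + 4) / ((n+1)(n+2)) * a_n.

Check with a_0 = 3, a_1 = -1 (apply the recurrence for n = 0, 1, 2, 3): a_0 = 3, a_1 = -1, a_2 = 6, a_3 = -7/6, a_4 = 5, a_5 = -91/120.

a_(n+2) = (3n + 4) / ((n+1)(n+2)) * a_n; check: a_0 = 3, a_1 = -1, a_2 = 6, a_3 = -7/6, a_4 = 5, a_5 = -91/120


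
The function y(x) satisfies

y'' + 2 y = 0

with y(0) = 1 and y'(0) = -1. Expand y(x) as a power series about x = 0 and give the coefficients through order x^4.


Ansatz: y(x) = sum_{n>=0} a_n x^n, so y'(x) = sum_{n>=1} n a_n x^(n-1) and y''(x) = sum_{n>=2} n(n-1) a_n x^(n-2).
Substitute into P(x) y'' + Q(x) y' + R(x) y = 0 with P(x) = 1, Q(x) = 0, R(x) = 2, and match powers of x.
Initial conditions: a_0 = 1, a_1 = -1.
Setting the coefficient of each power of x to zero and solving order by order (substituting the coefficients already found):
  x^0: 2 a_2 + 2 a_0 = 0  ->  2 a_2 = -2 a_0 = -2  ->  a_2 = -1
  x^1: 6 a_3 + 2 a_1 = 0  ->  6 a_3 = -2 a_1 = 2  ->  a_3 = 1/3
  x^2: 12 a_4 + 2 a_2 = 0  ->  12 a_4 = -2 a_2 = 2  ->  a_4 = 1/6
Truncated series: y(x) = 1 - x - x^2 + (1/3) x^3 + (1/6) x^4 + O(x^5).

a_0 = 1; a_1 = -1; a_2 = -1; a_3 = 1/3; a_4 = 1/6


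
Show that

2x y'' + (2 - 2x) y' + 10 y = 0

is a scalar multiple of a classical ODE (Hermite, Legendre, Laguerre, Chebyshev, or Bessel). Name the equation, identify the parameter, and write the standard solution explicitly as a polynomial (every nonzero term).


All three coefficients share the factor 2; dividing through by 2 gives  x y'' + (1 - x) y' + 5 y = 0.
This matches the Laguerre equation x y'' + (1 - x) y' + n y = 0 with n = 5; the polynomial solution is L_5(x).
With y = sum_k a_k x^k, matching x^k gives (k+1)k a_{k+1} + (k+1) a_{k+1} - k a_k + n a_k = 0, i.e. (k+1)^2 a_{k+1} = (k - n) a_k = (k - 5) a_k. The right side vanishes at k = 5, so the series terminates at degree 5.
Standard normalization L_n(0) = 1 gives a_0 = 1. Work upward with a_{k+1} = (k - 5) a_k / (k+1)^2:
  a_1 = (0 - 5)(1) / 1^2 = -5/1 = -5
  a_2 = (1 - 5)(-5) / 2^2 = 20/4 = 5
  a_3 = (2 - 5)(5) / 3^2 = -15/9 = -5/3
  a_4 = (3 - 5)(-5/3) / 4^2 = (10/3)/16 = 5/24
  a_5 = (4 - 5)(5/24) / 5^2 = (-5/24)/25 = -1/120
Hence L_5(x) = -x^5/120 + 5 x^4/24 - 5 x^3/3 + 5 x^2 - 5 x + 1.

L_5(x); series = -x^5/120 + 5 x^4/24 - 5 x^3/3 + 5 x^2 - 5 x + 1


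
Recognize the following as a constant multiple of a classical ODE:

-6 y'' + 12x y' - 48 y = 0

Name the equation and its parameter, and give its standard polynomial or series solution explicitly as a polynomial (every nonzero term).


All three coefficients share the factor -6; dividing through by -6 gives  y'' - 2x y' + 8 y = 0.
This matches the Hermite equation y'' - 2x y' + 2n y = 0 with 2n = 8, so n = 4; the polynomial solution is H_4(x).
With y = sum_k a_k x^k, matching x^k gives (k+2)(k+1) a_{k+2} = 2(k - n) a_k = 2(k - 4) a_k. The right side vanishes at k = 4, so the series with the parity of 4 terminates at degree 4.
Standard normalization: leading coefficient of H_n is 2^n, so a_4 = 2^4 = 16. Work downward with a_k = (k+1)(k+2) a_{k+2} / (2(k - n)):
  a_2 = (3)(4)(16) / (2(2 - 4)) = 192/(-4) = -48
  a_0 = (1)(2)(-48) / (2(0 - 4)) = -96/(-8) = 12
Hence H_4(x) = 16 x^4 - 48 x^2 + 12.

H_4(x); series = 16 x^4 - 48 x^2 + 12


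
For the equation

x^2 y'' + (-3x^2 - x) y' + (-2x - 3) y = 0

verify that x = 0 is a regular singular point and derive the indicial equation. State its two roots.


Divide by x^2 to reach normal form y'' + P_1(x) y' + P_2(x) y = 0 with P_1(x) = -3 - 1/x and P_2(x) = -2/x - 3/x^2.
x = 0 is a singular point because the y'-coefficient -3 - 1/x has a pole at x = 0 and the y-coefficient -2/x - 3/x^2 has a pole at x = 0.
It is a regular singular point because x P_1(x) = p(x) = -3x - 1 and x^2 P_2(x) = q(x) = -2x - 3 are polynomials, hence analytic at x = 0.
p(0) = -1,  q(0) = -3.
Indicial equation: r(r-1) + p(0) r + q(0) = 0, i.e. r^2 + (p(0) - 1) r + q(0) = 0, i.e. r^2 - 2 r - 3 = 0.
Discriminant: (-2)^2 - 4(-3) = 16, so r = (2 ± 4)/2.
Solving: r_1 = 3, r_2 = -1.

indicial: r^2 - 2 r - 3 = 0; roots r_1 = 3, r_2 = -1


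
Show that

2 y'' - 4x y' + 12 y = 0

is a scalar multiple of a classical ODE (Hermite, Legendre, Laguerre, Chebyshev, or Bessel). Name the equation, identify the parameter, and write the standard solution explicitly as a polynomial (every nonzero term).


All three coefficients share the factor 2; dividing through by 2 gives  y'' - 2x y' + 6 y = 0.
This matches the Hermite equation y'' - 2x y' + 2n y = 0 with 2n = 6, so n = 3; the polynomial solution is H_3(x).
With y = sum_k a_k x^k, matching x^k gives (k+2)(k+1) a_{k+2} = 2(k - n) a_k = 2(k - 3) a_k. The right side vanishes at k = 3, so the series with the parity of 3 terminates at degree 3.
Standard normalization: leading coefficient of H_n is 2^n, so a_3 = 2^3 = 8. Work downward with a_k = (k+1)(k+2) a_{k+2} / (2(k - n)):
  a_1 = (2)(3)(8) / (2(1 - 3)) = 48/(-4) = -12
Hence H_3(x) = 8 x^3 - 12 x.

H_3(x); series = 8 x^3 - 12 x


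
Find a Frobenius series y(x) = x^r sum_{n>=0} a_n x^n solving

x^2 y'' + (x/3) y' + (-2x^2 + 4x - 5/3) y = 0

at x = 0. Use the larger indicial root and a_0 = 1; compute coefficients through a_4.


Write in Frobenius form y'' + (p(x)/x) y' + (q(x)/x^2) y = 0:
  p(x) = 1/3,  q(x) = -2x^2 + 4x - 5/3.
Indicial equation: r(r-1) + (1/3) r + (-5/3) = 0 -> roots r_1 = 5/3, r_2 = -1.
Take r = r_1 = 5/3. Let y(x) = x^r sum_{n>=0} a_n x^n with a_0 = 1.
Substitute y = x^r sum a_n x^n and match x^{r+n}. The recurrence is
  D(n) a_n + 4 a_{n-1} - 2 a_{n-2} = 0,  where D(n) = (r+n)(r+n-1) + (1/3)(r+n) + (-5/3).
  a_n = [-4 a_{n-1} + 2 a_{n-2}] / D(n).
Since the indicial polynomial factors as (r - r_1)(r - r_2), D(n) = (r_1 + n - r_1)(r_1 + n - r_2) = n(n + 8/3).
Evaluating step by step (a_0 = 1):
  n = 1: D(1) = 1(1 + 8/3) = 11/3; numerator = -4(1) = -4; a_1 = (-4)/(11/3) = -12/11
  n = 2: D(2) = 2(2 + 8/3) = 28/3; numerator = -4(-12/11) + 2(1) = 70/11; a_2 = (70/11)/(28/3) = 15/22
  n = 3: D(3) = 3(3 + 8/3) = 17; numerator = -4(15/22) + 2(-12/11) = -54/11; a_3 = (-54/11)/(17) = -54/187
  n = 4: D(4) = 4(4 + 8/3) = 80/3; numerator = -4(-54/187) + 2(15/22) = 471/187; a_4 = (471/187)/(80/3) = 1413/14960

r = 5/3; a_0 = 1; a_1 = -12/11; a_2 = 15/22; a_3 = -54/187; a_4 = 1413/14960


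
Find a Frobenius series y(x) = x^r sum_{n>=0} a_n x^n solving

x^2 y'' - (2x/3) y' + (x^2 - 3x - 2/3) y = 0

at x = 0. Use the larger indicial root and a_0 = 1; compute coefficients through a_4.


Write in Frobenius form y'' + (p(x)/x) y' + (q(x)/x^2) y = 0:
  p(x) = -2/3,  q(x) = x^2 - 3x - 2/3.
Indicial equation: r(r-1) + (-2/3) r + (-2/3) = 0 -> roots r_1 = 2, r_2 = -1/3.
Take r = r_1 = 2. Let y(x) = x^r sum_{n>=0} a_n x^n with a_0 = 1.
Substitute y = x^r sum a_n x^n and match x^{r+n}. The recurrence is
  D(n) a_n - 3 a_{n-1} + 1 a_{n-2} = 0,  where D(n) = (r+n)(r+n-1) + (-2/3)(r+n) + (-2/3).
  a_n = [3 a_{n-1} - 1 a_{n-2}] / D(n).
Since the indicial polynomial factors as (r - r_1)(r - r_2), D(n) = (r_1 + n - r_1)(r_1 + n - r_2) = n(n + 7/3).
Evaluating step by step (a_0 = 1):
  n = 1: D(1) = 1(1 + 7/3) = 10/3; numerator = 3(1) = 3; a_1 = (3)/(10/3) = 9/10
  n = 2: D(2) = 2(2 + 7/3) = 26/3; numerator = 3(9/10) - 1(1) = 17/10; a_2 = (17/10)/(26/3) = 51/260
  n = 3: D(3) = 3(3 + 7/3) = 16; numerator = 3(51/260) - 1(9/10) = -81/260; a_3 = (-81/260)/(16) = -81/4160
  n = 4: D(4) = 4(4 + 7/3) = 76/3; numerator = 3(-81/4160) - 1(51/260) = -1059/4160; a_4 = (-1059/4160)/(76/3) = -3177/316160

r = 2; a_0 = 1; a_1 = 9/10; a_2 = 51/260; a_3 = -81/4160; a_4 = -3177/316160


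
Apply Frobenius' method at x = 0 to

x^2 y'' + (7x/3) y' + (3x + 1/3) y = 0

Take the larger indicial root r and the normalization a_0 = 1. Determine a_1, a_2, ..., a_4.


Write in Frobenius form y'' + (p(x)/x) y' + (q(x)/x^2) y = 0:
  p(x) = 7/3,  q(x) = 3x + 1/3.
Indicial equation: r(r-1) + (7/3) r + (1/3) = 0 -> roots r_1 = -1/3, r_2 = -1.
Take r = r_1 = -1/3. Let y(x) = x^r sum_{n>=0} a_n x^n with a_0 = 1.
Substitute y = x^r sum a_n x^n and match x^{r+n}. The recurrence is
  D(n) a_n + 3 a_{n-1} = 0,  where D(n) = (r+n)(r+n-1) + (7/3)(r+n) + (1/3).
  a_n = -3 / D(n) * a_{n-1}.
Since the indicial polynomial factors as (r - r_1)(r - r_2), D(n) = (r_1 + n - r_1)(r_1 + n - r_2) = n(n + 2/3).
Evaluating step by step (a_0 = 1):
  n = 1: D(1) = 1(1 + 2/3) = 5/3; numerator = -3(1) = -3; a_1 = (-3)/(5/3) = -9/5
  n = 2: D(2) = 2(2 + 2/3) = 16/3; numerator = -3(-9/5) = 27/5; a_2 = (27/5)/(16/3) = 81/80
  n = 3: D(3) = 3(3 + 2/3) = 11; numerator = -3(81/80) = -243/80; a_3 = (-243/80)/(11) = -243/880
  n = 4: D(4) = 4(4 + 2/3) = 56/3; numerator = -3(-243/880) = 729/880; a_4 = (729/880)/(56/3) = 2187/49280

r = -1/3; a_0 = 1; a_1 = -9/5; a_2 = 81/80; a_3 = -243/880; a_4 = 2187/49280


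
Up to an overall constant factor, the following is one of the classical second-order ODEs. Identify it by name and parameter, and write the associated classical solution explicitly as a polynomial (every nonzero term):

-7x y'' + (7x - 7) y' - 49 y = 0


All three coefficients share the factor -7; dividing through by -7 gives  x y'' + (1 - x) y' + 7 y = 0.
This matches the Laguerre equation x y'' + (1 - x) y' + n y = 0 with n = 7; the polynomial solution is L_7(x).
With y = sum_k a_k x^k, matching x^k gives (k+1)k a_{k+1} + (k+1) a_{k+1} - k a_k + n a_k = 0, i.e. (k+1)^2 a_{k+1} = (k - n) a_k = (k - 7) a_k. The right side vanishes at k = 7, so the series terminates at degree 7.
Standard normalization L_n(0) = 1 gives a_0 = 1. Work upward with a_{k+1} = (k - 7) a_k / (k+1)^2:
  a_1 = (0 - 7)(1) / 1^2 = -7/1 = -7
  a_2 = (1 - 7)(-7) / 2^2 = 42/4 = 21/2
  a_3 = (2 - 7)(21/2) / 3^2 = (-105/2)/9 = -35/6
  a_4 = (3 - 7)(-35/6) / 4^2 = (70/3)/16 = 35/24
  a_5 = (4 - 7)(35/24) / 5^2 = (-35/8)/25 = -7/40
  a_6 = (5 - 7)(-7/40) / 6^2 = (7/20)/36 = 7/720
  a_7 = (6 - 7)(7/720) / 7^2 = (-7/720)/49 = -1/5040
Hence L_7(x) = -x^7/5040 + 7 x^6/720 - 7 x^5/40 + 35 x^4/24 - 35 x^3/6 + 21 x^2/2 - 7 x + 1.

L_7(x); series = -x^7/5040 + 7 x^6/720 - 7 x^5/40 + 35 x^4/24 - 35 x^3/6 + 21 x^2/2 - 7 x + 1


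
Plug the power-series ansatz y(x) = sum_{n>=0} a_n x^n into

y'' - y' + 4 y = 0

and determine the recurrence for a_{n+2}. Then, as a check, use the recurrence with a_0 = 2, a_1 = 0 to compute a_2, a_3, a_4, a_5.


Substitute y = sum_n a_n x^n.
y''(x) has coefficient (n+2)(n+1) a_{n+2} at x^n;
-y'(x) has coefficient -(n+1) a_{n+1} at x^n;
4 y(x) has coefficient 4 a_n at x^n.
Matching x^n: (n+2)(n+1) a_{n+2} - (n+1) a_{n+1} + 4 a_n = 0.
Thus a_{n+2} = [(n+1) a_{n+1} - 4 a_n] / ((n+1)(n+2)).

Check with a_0 = 2, a_1 = 0 (apply the recurrence for n = 0, 1, 2, 3): a_0 = 2, a_1 = 0, a_2 = -4, a_3 = -4/3, a_4 = 1, a_5 = 7/15.

a_(n+2) = [(n+1) a_(n+1) - 4 a_n] / ((n+1)(n+2)); check: a_0 = 2, a_1 = 0, a_2 = -4, a_3 = -4/3, a_4 = 1, a_5 = 7/15


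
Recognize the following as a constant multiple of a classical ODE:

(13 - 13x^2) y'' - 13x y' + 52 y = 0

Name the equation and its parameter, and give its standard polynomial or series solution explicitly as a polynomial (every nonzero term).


All three coefficients share the factor 13; dividing through by 13 gives  (1 - x^2) y'' - x y' + 4 y = 0.
This matches the Chebyshev equation (1 - x^2) y'' - x y' + n^2 y = 0 (note the -x y' term, not -2x y') with n^2 = 4, so n = 2; the polynomial solution is T_2(x).
With y = sum_k a_k x^k, matching x^k gives (k+2)(k+1) a_{k+2} = (k^2 - n^2) a_k = (k - 2)(k + 2) a_k. The right side vanishes at k = 2, so the series with the parity of 2 terminates at degree 2.
Standard normalization: leading coefficient of T_n is 2^(n-1), so a_2 = 2^1 = 2. Work downward with a_k = (k+1)(k+2) a_{k+2} / ((k - 2)(k + 2)):
  a_0 = (1)(2)(2) / ((0 - 2)(0 + 2)) = 4/(-4) = -1
Hence T_2(x) = 2 x^2 - 1.

T_2(x); series = 2 x^2 - 1


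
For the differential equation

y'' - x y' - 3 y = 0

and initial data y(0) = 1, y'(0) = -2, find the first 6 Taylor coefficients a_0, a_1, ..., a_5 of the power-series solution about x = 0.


Ansatz: y(x) = sum_{n>=0} a_n x^n, so y'(x) = sum_{n>=1} n a_n x^(n-1) and y''(x) = sum_{n>=2} n(n-1) a_n x^(n-2).
Substitute into P(x) y'' + Q(x) y' + R(x) y = 0 with P(x) = 1, Q(x) = -x, R(x) = -3, and match powers of x.
Initial conditions: a_0 = 1, a_1 = -2.
Setting the coefficient of each power of x to zero and solving order by order (substituting the coefficients already found):
  x^0: 2 a_2 - 3 a_0 = 0  ->  2 a_2 = 3 a_0 = 3  ->  a_2 = 3/2
  x^1: 6 a_3 - 4 a_1 = 0  ->  6 a_3 = 4 a_1 = -8  ->  a_3 = -4/3
  x^2: 12 a_4 - 5 a_2 = 0  ->  12 a_4 = 5 a_2 = 15/2  ->  a_4 = 5/8
  x^3: 20 a_5 - 6 a_3 = 0  ->  20 a_5 = 6 a_3 = -8  ->  a_5 = -2/5
Truncated series: y(x) = 1 - 2 x + (3/2) x^2 - (4/3) x^3 + (5/8) x^4 - (2/5) x^5 + O(x^6).

a_0 = 1; a_1 = -2; a_2 = 3/2; a_3 = -4/3; a_4 = 5/8; a_5 = -2/5


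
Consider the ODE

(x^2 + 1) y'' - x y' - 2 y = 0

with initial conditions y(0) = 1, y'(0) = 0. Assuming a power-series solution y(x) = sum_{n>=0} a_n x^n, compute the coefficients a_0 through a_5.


Ansatz: y(x) = sum_{n>=0} a_n x^n, so y'(x) = sum_{n>=1} n a_n x^(n-1) and y''(x) = sum_{n>=2} n(n-1) a_n x^(n-2).
Substitute into P(x) y'' + Q(x) y' + R(x) y = 0 with P(x) = x^2 + 1, Q(x) = -x, R(x) = -2, and match powers of x.
Initial conditions: a_0 = 1, a_1 = 0.
Setting the coefficient of each power of x to zero and solving order by order (substituting the coefficients already found):
  x^0: 2 a_2 - 2 a_0 = 0  ->  2 a_2 = 2 a_0 = 2  ->  a_2 = 1
  x^1: 6 a_3 - 3 a_1 = 0  ->  6 a_3 = 3 a_1 = 0  ->  a_3 = 0
  x^2: 12 a_4 - 2 a_2 = 0  ->  12 a_4 = 2 a_2 = 2  ->  a_4 = 1/6
  x^3: 20 a_5 + a_3 = 0  ->  20 a_5 = -a_3 = 0  ->  a_5 = 0
Truncated series: y(x) = 1 + x^2 + (1/6) x^4 + O(x^6).

a_0 = 1; a_1 = 0; a_2 = 1; a_3 = 0; a_4 = 1/6; a_5 = 0


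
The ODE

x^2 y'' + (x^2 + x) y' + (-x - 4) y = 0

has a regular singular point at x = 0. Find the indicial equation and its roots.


Divide by x^2 to reach normal form y'' + P_1(x) y' + P_2(x) y = 0 with P_1(x) = 1 + 1/x and P_2(x) = -1/x - 4/x^2.
x = 0 is a singular point because the y'-coefficient 1 + 1/x has a pole at x = 0 and the y-coefficient -1/x - 4/x^2 has a pole at x = 0.
It is a regular singular point because x P_1(x) = p(x) = x + 1 and x^2 P_2(x) = q(x) = -x - 4 are polynomials, hence analytic at x = 0.
p(0) = 1,  q(0) = -4.
Indicial equation: r(r-1) + p(0) r + q(0) = 0, i.e. r^2 + (p(0) - 1) r + q(0) = 0, i.e. r^2 - 4 = 0.
Discriminant: (0)^2 - 4(-4) = 16, so r = (0 ± 4)/2.
Solving: r_1 = 2, r_2 = -2.

indicial: r^2 - 4 = 0; roots r_1 = 2, r_2 = -2


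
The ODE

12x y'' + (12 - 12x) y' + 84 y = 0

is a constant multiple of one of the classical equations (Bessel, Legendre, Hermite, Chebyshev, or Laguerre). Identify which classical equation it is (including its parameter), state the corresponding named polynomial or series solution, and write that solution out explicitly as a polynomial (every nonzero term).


All three coefficients share the factor 12; dividing through by 12 gives  x y'' + (1 - x) y' + 7 y = 0.
This matches the Laguerre equation x y'' + (1 - x) y' + n y = 0 with n = 7; the polynomial solution is L_7(x).
With y = sum_k a_k x^k, matching x^k gives (k+1)k a_{k+1} + (k+1) a_{k+1} - k a_k + n a_k = 0, i.e. (k+1)^2 a_{k+1} = (k - n) a_k = (k - 7) a_k. The right side vanishes at k = 7, so the series terminates at degree 7.
Standard normalization L_n(0) = 1 gives a_0 = 1. Work upward with a_{k+1} = (k - 7) a_k / (k+1)^2:
  a_1 = (0 - 7)(1) / 1^2 = -7/1 = -7
  a_2 = (1 - 7)(-7) / 2^2 = 42/4 = 21/2
  a_3 = (2 - 7)(21/2) / 3^2 = (-105/2)/9 = -35/6
  a_4 = (3 - 7)(-35/6) / 4^2 = (70/3)/16 = 35/24
  a_5 = (4 - 7)(35/24) / 5^2 = (-35/8)/25 = -7/40
  a_6 = (5 - 7)(-7/40) / 6^2 = (7/20)/36 = 7/720
  a_7 = (6 - 7)(7/720) / 7^2 = (-7/720)/49 = -1/5040
Hence L_7(x) = -x^7/5040 + 7 x^6/720 - 7 x^5/40 + 35 x^4/24 - 35 x^3/6 + 21 x^2/2 - 7 x + 1.

L_7(x); series = -x^7/5040 + 7 x^6/720 - 7 x^5/40 + 35 x^4/24 - 35 x^3/6 + 21 x^2/2 - 7 x + 1


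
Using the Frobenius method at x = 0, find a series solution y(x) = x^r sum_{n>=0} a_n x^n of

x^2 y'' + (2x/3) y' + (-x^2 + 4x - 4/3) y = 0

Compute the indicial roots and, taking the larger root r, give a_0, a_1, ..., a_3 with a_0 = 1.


Write in Frobenius form y'' + (p(x)/x) y' + (q(x)/x^2) y = 0:
  p(x) = 2/3,  q(x) = -x^2 + 4x - 4/3.
Indicial equation: r(r-1) + (2/3) r + (-4/3) = 0 -> roots r_1 = 4/3, r_2 = -1.
Take r = r_1 = 4/3. Let y(x) = x^r sum_{n>=0} a_n x^n with a_0 = 1.
Substitute y = x^r sum a_n x^n and match x^{r+n}. The recurrence is
  D(n) a_n + 4 a_{n-1} - 1 a_{n-2} = 0,  where D(n) = (r+n)(r+n-1) + (2/3)(r+n) + (-4/3).
  a_n = [-4 a_{n-1} + 1 a_{n-2}] / D(n).
Since the indicial polynomial factors as (r - r_1)(r - r_2), D(n) = (r_1 + n - r_1)(r_1 + n - r_2) = n(n + 7/3).
Evaluating step by step (a_0 = 1):
  n = 1: D(1) = 1(1 + 7/3) = 10/3; numerator = -4(1) = -4; a_1 = (-4)/(10/3) = -6/5
  n = 2: D(2) = 2(2 + 7/3) = 26/3; numerator = -4(-6/5) + 1(1) = 29/5; a_2 = (29/5)/(26/3) = 87/130
  n = 3: D(3) = 3(3 + 7/3) = 16; numerator = -4(87/130) + 1(-6/5) = -252/65; a_3 = (-252/65)/(16) = -63/260

r = 4/3; a_0 = 1; a_1 = -6/5; a_2 = 87/130; a_3 = -63/260


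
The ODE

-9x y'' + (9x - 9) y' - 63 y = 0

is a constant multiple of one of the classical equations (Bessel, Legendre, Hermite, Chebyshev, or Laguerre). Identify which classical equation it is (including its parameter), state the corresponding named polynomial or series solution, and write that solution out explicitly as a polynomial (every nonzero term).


All three coefficients share the factor -9; dividing through by -9 gives  x y'' + (1 - x) y' + 7 y = 0.
This matches the Laguerre equation x y'' + (1 - x) y' + n y = 0 with n = 7; the polynomial solution is L_7(x).
With y = sum_k a_k x^k, matching x^k gives (k+1)k a_{k+1} + (k+1) a_{k+1} - k a_k + n a_k = 0, i.e. (k+1)^2 a_{k+1} = (k - n) a_k = (k - 7) a_k. The right side vanishes at k = 7, so the series terminates at degree 7.
Standard normalization L_n(0) = 1 gives a_0 = 1. Work upward with a_{k+1} = (k - 7) a_k / (k+1)^2:
  a_1 = (0 - 7)(1) / 1^2 = -7/1 = -7
  a_2 = (1 - 7)(-7) / 2^2 = 42/4 = 21/2
  a_3 = (2 - 7)(21/2) / 3^2 = (-105/2)/9 = -35/6
  a_4 = (3 - 7)(-35/6) / 4^2 = (70/3)/16 = 35/24
  a_5 = (4 - 7)(35/24) / 5^2 = (-35/8)/25 = -7/40
  a_6 = (5 - 7)(-7/40) / 6^2 = (7/20)/36 = 7/720
  a_7 = (6 - 7)(7/720) / 7^2 = (-7/720)/49 = -1/5040
Hence L_7(x) = -x^7/5040 + 7 x^6/720 - 7 x^5/40 + 35 x^4/24 - 35 x^3/6 + 21 x^2/2 - 7 x + 1.

L_7(x); series = -x^7/5040 + 7 x^6/720 - 7 x^5/40 + 35 x^4/24 - 35 x^3/6 + 21 x^2/2 - 7 x + 1


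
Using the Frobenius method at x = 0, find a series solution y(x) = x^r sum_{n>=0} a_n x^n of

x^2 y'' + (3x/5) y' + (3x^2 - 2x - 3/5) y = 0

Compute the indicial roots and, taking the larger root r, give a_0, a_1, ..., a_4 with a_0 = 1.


Write in Frobenius form y'' + (p(x)/x) y' + (q(x)/x^2) y = 0:
  p(x) = 3/5,  q(x) = 3x^2 - 2x - 3/5.
Indicial equation: r(r-1) + (3/5) r + (-3/5) = 0 -> roots r_1 = 1, r_2 = -3/5.
Take r = r_1 = 1. Let y(x) = x^r sum_{n>=0} a_n x^n with a_0 = 1.
Substitute y = x^r sum a_n x^n and match x^{r+n}. The recurrence is
  D(n) a_n - 2 a_{n-1} + 3 a_{n-2} = 0,  where D(n) = (r+n)(r+n-1) + (3/5)(r+n) + (-3/5).
  a_n = [2 a_{n-1} - 3 a_{n-2}] / D(n).
Since the indicial polynomial factors as (r - r_1)(r - r_2), D(n) = (r_1 + n - r_1)(r_1 + n - r_2) = n(n + 8/5).
Evaluating step by step (a_0 = 1):
  n = 1: D(1) = 1(1 + 8/5) = 13/5; numerator = 2(1) = 2; a_1 = (2)/(13/5) = 10/13
  n = 2: D(2) = 2(2 + 8/5) = 36/5; numerator = 2(10/13) - 3(1) = -19/13; a_2 = (-19/13)/(36/5) = -95/468
  n = 3: D(3) = 3(3 + 8/5) = 69/5; numerator = 2(-95/468) - 3(10/13) = -635/234; a_3 = (-635/234)/(69/5) = -3175/16146
  n = 4: D(4) = 4(4 + 8/5) = 112/5; numerator = 2(-3175/16146) - 3(-95/468) = 6965/32292; a_4 = (6965/32292)/(112/5) = 4975/516672

r = 1; a_0 = 1; a_1 = 10/13; a_2 = -95/468; a_3 = -3175/16146; a_4 = 4975/516672


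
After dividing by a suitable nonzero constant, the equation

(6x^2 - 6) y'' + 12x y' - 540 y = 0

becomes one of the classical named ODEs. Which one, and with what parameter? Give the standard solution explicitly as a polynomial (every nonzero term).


All three coefficients share the factor -6; dividing through by -6 gives  (1 - x^2) y'' - 2x y' + 90 y = 0.
This matches the Legendre equation (1 - x^2) y'' - 2x y' + n(n+1) y = 0 (note the -2x y' term) with n(n+1) = 90, so n = 9; the polynomial solution is P_9(x).
With y = sum_k a_k x^k, matching x^k gives (k+2)(k+1) a_{k+2} = [k(k+1) - n(n+1)] a_k = (k - 9)(k + 10) a_k. The right side vanishes at k = 9, so the series with the parity of 9 terminates at degree 9.
Standard normalization (P_n(1) = 1): leading coefficient (2n)!/(2^n (n!)^2) = 6402373705728000/(512*131681894400) = 12155/128, so a_9 = 12155/128. Work downward with a_k = (k+1)(k+2) a_{k+2} / ((k - 9)(k + 10)):
  a_7 = (8)(9)(12155/128) / ((7 - 9)(7 + 10)) = (109395/16)/(-34) = -6435/32
  a_5 = (6)(7)(-6435/32) / ((5 - 9)(5 + 10)) = (-135135/16)/(-60) = 9009/64
  a_3 = (4)(5)(9009/64) / ((3 - 9)(3 + 10)) = (45045/16)/(-78) = -1155/32
  a_1 = (2)(3)(-1155/32) / ((1 - 9)(1 + 10)) = (-3465/16)/(-88) = 315/128
Hence P_9(x) = 12155 x^9/128 - 6435 x^7/32 + 9009 x^5/64 - 1155 x^3/32 + 315 x/128.

P_9(x); series = 12155 x^9/128 - 6435 x^7/32 + 9009 x^5/64 - 1155 x^3/32 + 315 x/128
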